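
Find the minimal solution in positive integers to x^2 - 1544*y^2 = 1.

(x, y) = (111555, 2839)

First expand sqrt(1544) as a continued fraction. With x_i = (sqrt(1544) + m_i)/d_i and (m_0, d_0) = (0, 1): a_0 = floor(sqrt(1544)) = 39, since 39^2 = 1521 <= 1544 < 1600 = 40^2.
Iterate m_{i+1} = d_i*a_i - m_i, d_{i+1} = (1544 - m_{i+1}^2)/d_i, a_{i+1} = floor((a_0 + m_{i+1})/d_{i+1}):
  m_1 = 1*39 - 0 = 39, d_1 = (1544 - 39^2)/1 = 23/1 = 23, a_1 = floor((39 + 39)/23) = 3.
  m_2 = 23*3 - 39 = 30, d_2 = (1544 - 30^2)/23 = 644/23 = 28, a_2 = floor((39 + 30)/28) = 2.
  m_3 = 28*2 - 30 = 26, d_3 = (1544 - 26^2)/28 = 868/28 = 31, a_3 = floor((39 + 26)/31) = 2.
  m_4 = 31*2 - 26 = 36, d_4 = (1544 - 36^2)/31 = 248/31 = 8, a_4 = floor((39 + 36)/8) = 9.
  m_5 = 8*9 - 36 = 36, d_5 = (1544 - 36^2)/8 = 248/8 = 31, a_5 = floor((39 + 36)/31) = 2.
  m_6 = 31*2 - 36 = 26, d_6 = (1544 - 26^2)/31 = 868/31 = 28, a_6 = floor((39 + 26)/28) = 2.
  m_7 = 28*2 - 26 = 30, d_7 = (1544 - 30^2)/28 = 644/28 = 23, a_7 = floor((39 + 30)/23) = 3.
  m_8 = 23*3 - 30 = 39, d_8 = (1544 - 39^2)/23 = 23/23 = 1, a_8 = floor((39 + 39)/1) = 78.
  m_9 = 1*78 - 39 = 39, d_9 = (1544 - 39^2)/1 = 23/1 = 23: (m_9, d_9) = (m_1, d_1) = (39, 23), so from here the quotients repeat a_1, ..., a_8; the period length is 8.
So sqrt(1544) = [39; (3, 2, 2, 9, 2, 2, 3, 78)] with period length k = 8.
k is even, so the fundamental solution of x^2 - 1544y^2 = 1 is (p_{k-1}, q_{k-1}) = (p_7, q_7); compute convergents through index 7.
Convergents (p_i = a_i*p_{i-1} + p_{i-2}, q_i = a_i*q_{i-1} + q_{i-2} with p_{-2}=0, p_{-1}=1, q_{-2}=1, q_{-1}=0):
  i=0: a_0=39, p_0 = 39*1 + 0 = 39, q_0 = 39*0 + 1 = 1.
  i=1: a_1=3, p_1 = 3*39 + 1 = 118, q_1 = 3*1 + 0 = 3.
  i=2: a_2=2, p_2 = 2*118 + 39 = 275, q_2 = 2*3 + 1 = 7.
  i=3: a_3=2, p_3 = 2*275 + 118 = 668, q_3 = 2*7 + 3 = 17.
  i=4: a_4=9, p_4 = 9*668 + 275 = 6287, q_4 = 9*17 + 7 = 160.
  i=5: a_5=2, p_5 = 2*6287 + 668 = 13242, q_5 = 2*160 + 17 = 337.
  i=6: a_6=2, p_6 = 2*13242 + 6287 = 32771, q_6 = 2*337 + 160 = 834.
  i=7: a_7=3, p_7 = 3*32771 + 13242 = 111555, q_7 = 3*834 + 337 = 2839.
Check: 111555^2 - 1544*2839^2 = 12444518025 - 12444518024 = 1, so (x, y) = (111555, 2839) solves the equation, and by the theorem it is the least positive solution.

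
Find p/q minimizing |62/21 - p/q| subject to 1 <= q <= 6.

Expand x = 62/21 as a continued fraction with the Euclidean algorithm:
  62 = 2*21 + 20, so a_0 = 2.
  21 = 1*20 + 1, so a_1 = 1.
  20 = 20*1 + 0, so a_2 = 20.
so x = [2; 1, 20].
Convergents (p_i = a_i*p_{i-1} + p_{i-2}, q_i = a_i*q_{i-1} + q_{i-2} with p_{-2}=0, p_{-1}=1, q_{-2}=1, q_{-1}=0), until the denominator exceeds 6:
  i=0: a_0=2, p_0 = 2*1 + 0 = 2, q_0 = 2*0 + 1 = 1.
  i=1: a_1=1, p_1 = 1*2 + 1 = 3, q_1 = 1*1 + 0 = 1.
  i=2: a_2=20, p_2 = 20*3 + 2 = 62, q_2 = 20*1 + 1 = 21.
q_2 = 21 > 6, so the last convergent with denominator <= 6 is p_1/q_1 = 3/1.
The closest fraction with denominator <= 6 is either p_1/q_1 or the intermediate fraction (k*p_1 + p_0)/(k*q_1 + q_0) with the largest k >= 1 whose denominator stays <= 6; these approach x as k grows, and every other convergent or intermediate fraction in range is farther away.
Largest k: floor((6 - q_0)/q_1) = floor((6 - 1)/1) = 5.
That gives (5*3 + 2)/(5*1 + 1) = 17/6.
Compare the errors: |x - 3/1| = |62*1 - 3*21|/(21*1) = 1/21, and |x - 17/6| = |62*6 - 17*21|/(21*6) = 15/126.
Cross-multiplying, 1*126 = 126 < 315 = 15*21, so 1/21 is smaller: the convergent 3/1 is closer to x than 17/6.

3/1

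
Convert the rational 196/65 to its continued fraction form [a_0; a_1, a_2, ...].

[3; 65]

Run the Euclidean algorithm on 196 and 65; the successive quotients are the partial quotients a_0, a_1, ... (each step inverts the fractional part left over by the previous one):
  196 = 3*65 + 1, so a_0 = 3.
  65 = 65*1 + 0, so a_1 = 65.
The remainder reaches 0 after 2 divisions, so the expansion has 2 partial quotients, read off in order.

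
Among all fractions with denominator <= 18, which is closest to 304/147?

31/15

Expand x = 304/147 as a continued fraction with the Euclidean algorithm:
  304 = 2*147 + 10, so a_0 = 2.
  147 = 14*10 + 7, so a_1 = 14.
  10 = 1*7 + 3, so a_2 = 1.
  7 = 2*3 + 1, so a_3 = 2.
  3 = 3*1 + 0, so a_4 = 3.
so x = [2; 14, 1, 2, 3].
Convergents (p_i = a_i*p_{i-1} + p_{i-2}, q_i = a_i*q_{i-1} + q_{i-2} with p_{-2}=0, p_{-1}=1, q_{-2}=1, q_{-1}=0), until the denominator exceeds 18:
  i=0: a_0=2, p_0 = 2*1 + 0 = 2, q_0 = 2*0 + 1 = 1.
  i=1: a_1=14, p_1 = 14*2 + 1 = 29, q_1 = 14*1 + 0 = 14.
  i=2: a_2=1, p_2 = 1*29 + 2 = 31, q_2 = 1*14 + 1 = 15.
  i=3: a_3=2, p_3 = 2*31 + 29 = 91, q_3 = 2*15 + 14 = 44.
q_3 = 44 > 18, so the last convergent with denominator <= 18 is p_2/q_2 = 31/15.
The closest fraction with denominator <= 18 is either p_2/q_2 or the intermediate fraction (k*p_2 + p_1)/(k*q_2 + q_1) with the largest k >= 1 whose denominator stays <= 18; these approach x as k grows, and every other convergent or intermediate fraction in range is farther away.
Largest k: floor((18 - q_1)/q_2) = floor((18 - 14)/15) = 0.
Since k = 0, no intermediate fraction beyond p_2/q_2 has denominator <= 18, so the convergent 31/15 is the closest (its error is |304*15 - 31*147|/(147*15) = 3/2205).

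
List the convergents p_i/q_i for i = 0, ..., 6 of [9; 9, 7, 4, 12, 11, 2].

9/1, 82/9, 583/64, 2414/265, 29551/3244, 327475/35949, 684501/75142

Using the convergent recurrence p_i = a_i*p_{i-1} + p_{i-2}, q_i = a_i*q_{i-1} + q_{i-2} with p_{-2}=0, p_{-1}=1, q_{-2}=1, q_{-1}=0:
  i=0: a_0=9, p_0 = 9*1 + 0 = 9, q_0 = 9*0 + 1 = 1.
  i=1: a_1=9, p_1 = 9*9 + 1 = 82, q_1 = 9*1 + 0 = 9.
  i=2: a_2=7, p_2 = 7*82 + 9 = 583, q_2 = 7*9 + 1 = 64.
  i=3: a_3=4, p_3 = 4*583 + 82 = 2414, q_3 = 4*64 + 9 = 265.
  i=4: a_4=12, p_4 = 12*2414 + 583 = 29551, q_4 = 12*265 + 64 = 3244.
  i=5: a_5=11, p_5 = 11*29551 + 2414 = 327475, q_5 = 11*3244 + 265 = 35949.
  i=6: a_6=2, p_6 = 2*327475 + 29551 = 684501, q_6 = 2*35949 + 3244 = 75142.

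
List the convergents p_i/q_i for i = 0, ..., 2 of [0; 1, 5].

Using the convergent recurrence p_i = a_i*p_{i-1} + p_{i-2}, q_i = a_i*q_{i-1} + q_{i-2} with p_{-2}=0, p_{-1}=1, q_{-2}=1, q_{-1}=0:
  i=0: a_0=0, p_0 = 0*1 + 0 = 0, q_0 = 0*0 + 1 = 1.
  i=1: a_1=1, p_1 = 1*0 + 1 = 1, q_1 = 1*1 + 0 = 1.
  i=2: a_2=5, p_2 = 5*1 + 0 = 5, q_2 = 5*1 + 1 = 6.

0/1, 1/1, 5/6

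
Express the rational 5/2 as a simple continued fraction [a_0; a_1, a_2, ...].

[2; 2]

Run the Euclidean algorithm on 5 and 2; the successive quotients are the partial quotients a_0, a_1, ... (each step inverts the fractional part left over by the previous one):
  5 = 2*2 + 1, so a_0 = 2.
  2 = 2*1 + 0, so a_1 = 2.
The remainder reaches 0 after 2 divisions, so the expansion has 2 partial quotients, read off in order.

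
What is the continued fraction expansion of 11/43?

[0; 3, 1, 10]

Run the Euclidean algorithm on 11 and 43; the successive quotients are the partial quotients a_0, a_1, ... (each step inverts the fractional part left over by the previous one):
  11 = 0*43 + 11, so a_0 = 0.
  43 = 3*11 + 10, so a_1 = 3.
  11 = 1*10 + 1, so a_2 = 1.
  10 = 10*1 + 0, so a_3 = 10.
The remainder reaches 0 after 4 divisions, so the expansion has 4 partial quotients, read off in order.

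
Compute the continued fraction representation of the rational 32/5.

Run the Euclidean algorithm on 32 and 5; the successive quotients are the partial quotients a_0, a_1, ... (each step inverts the fractional part left over by the previous one):
  32 = 6*5 + 2, so a_0 = 6.
  5 = 2*2 + 1, so a_1 = 2.
  2 = 2*1 + 0, so a_2 = 2.
The remainder reaches 0 after 3 divisions, so the expansion has 3 partial quotients, read off in order.

[6; 2, 2]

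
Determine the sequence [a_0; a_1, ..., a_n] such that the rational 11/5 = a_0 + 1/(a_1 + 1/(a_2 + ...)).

[2; 5]

Run the Euclidean algorithm on 11 and 5; the successive quotients are the partial quotients a_0, a_1, ... (each step inverts the fractional part left over by the previous one):
  11 = 2*5 + 1, so a_0 = 2.
  5 = 5*1 + 0, so a_1 = 5.
The remainder reaches 0 after 2 divisions, so the expansion has 2 partial quotients, read off in order.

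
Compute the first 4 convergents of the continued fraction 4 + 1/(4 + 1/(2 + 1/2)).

4/1, 17/4, 38/9, 93/22

Using the convergent recurrence p_i = a_i*p_{i-1} + p_{i-2}, q_i = a_i*q_{i-1} + q_{i-2} with p_{-2}=0, p_{-1}=1, q_{-2}=1, q_{-1}=0:
  i=0: a_0=4, p_0 = 4*1 + 0 = 4, q_0 = 4*0 + 1 = 1.
  i=1: a_1=4, p_1 = 4*4 + 1 = 17, q_1 = 4*1 + 0 = 4.
  i=2: a_2=2, p_2 = 2*17 + 4 = 38, q_2 = 2*4 + 1 = 9.
  i=3: a_3=2, p_3 = 2*38 + 17 = 93, q_3 = 2*9 + 4 = 22.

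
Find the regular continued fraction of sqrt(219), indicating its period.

[14; (1, 3, 1, 28)]

Write x_i = (sqrt(219) + m_i)/d_i with (m_0, d_0) = (0, 1). a_0 = floor(sqrt(219)) = 14, since 14^2 = 196 <= 219 < 225 = 15^2.
Iterate m_{i+1} = d_i*a_i - m_i, d_{i+1} = (219 - m_{i+1}^2)/d_i, a_{i+1} = floor((a_0 + m_{i+1})/d_{i+1}):
  m_1 = 1*14 - 0 = 14, d_1 = (219 - 14^2)/1 = 23/1 = 23, a_1 = floor((14 + 14)/23) = 1.
  m_2 = 23*1 - 14 = 9, d_2 = (219 - 9^2)/23 = 138/23 = 6, a_2 = floor((14 + 9)/6) = 3.
  m_3 = 6*3 - 9 = 9, d_3 = (219 - 9^2)/6 = 138/6 = 23, a_3 = floor((14 + 9)/23) = 1.
  m_4 = 23*1 - 9 = 14, d_4 = (219 - 14^2)/23 = 23/23 = 1, a_4 = floor((14 + 14)/1) = 28.
  m_5 = 1*28 - 14 = 14, d_5 = (219 - 14^2)/1 = 23/1 = 23: (m_5, d_5) = (m_1, d_1) = (14, 23), so from here the quotients repeat a_1, ..., a_4; the period length is 4.
Hence the expansion of sqrt(219) is a_0 = 14 followed by the repeating block 1, 3, 1, 28 (period 4).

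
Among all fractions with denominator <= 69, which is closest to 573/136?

Expand x = 573/136 as a continued fraction with the Euclidean algorithm:
  573 = 4*136 + 29, so a_0 = 4.
  136 = 4*29 + 20, so a_1 = 4.
  29 = 1*20 + 9, so a_2 = 1.
  20 = 2*9 + 2, so a_3 = 2.
  9 = 4*2 + 1, so a_4 = 4.
  2 = 2*1 + 0, so a_5 = 2.
so x = [4; 4, 1, 2, 4, 2].
Convergents (p_i = a_i*p_{i-1} + p_{i-2}, q_i = a_i*q_{i-1} + q_{i-2} with p_{-2}=0, p_{-1}=1, q_{-2}=1, q_{-1}=0), until the denominator exceeds 69:
  i=0: a_0=4, p_0 = 4*1 + 0 = 4, q_0 = 4*0 + 1 = 1.
  i=1: a_1=4, p_1 = 4*4 + 1 = 17, q_1 = 4*1 + 0 = 4.
  i=2: a_2=1, p_2 = 1*17 + 4 = 21, q_2 = 1*4 + 1 = 5.
  i=3: a_3=2, p_3 = 2*21 + 17 = 59, q_3 = 2*5 + 4 = 14.
  i=4: a_4=4, p_4 = 4*59 + 21 = 257, q_4 = 4*14 + 5 = 61.
  i=5: a_5=2, p_5 = 2*257 + 59 = 573, q_5 = 2*61 + 14 = 136.
q_5 = 136 > 69, so the last convergent with denominator <= 69 is p_4/q_4 = 257/61.
The closest fraction with denominator <= 69 is either p_4/q_4 or the intermediate fraction (k*p_4 + p_3)/(k*q_4 + q_3) with the largest k >= 1 whose denominator stays <= 69; these approach x as k grows, and every other convergent or intermediate fraction in range is farther away.
Largest k: floor((69 - q_3)/q_4) = floor((69 - 14)/61) = 0.
Since k = 0, no intermediate fraction beyond p_4/q_4 has denominator <= 69, so the convergent 257/61 is the closest (its error is |573*61 - 257*136|/(136*61) = 1/8296).

257/61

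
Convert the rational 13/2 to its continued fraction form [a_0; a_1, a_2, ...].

[6; 2]

Run the Euclidean algorithm on 13 and 2; the successive quotients are the partial quotients a_0, a_1, ... (each step inverts the fractional part left over by the previous one):
  13 = 6*2 + 1, so a_0 = 6.
  2 = 2*1 + 0, so a_1 = 2.
The remainder reaches 0 after 2 divisions, so the expansion has 2 partial quotients, read off in order.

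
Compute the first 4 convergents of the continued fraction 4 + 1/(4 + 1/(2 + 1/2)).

4/1, 17/4, 38/9, 93/22

Using the convergent recurrence p_i = a_i*p_{i-1} + p_{i-2}, q_i = a_i*q_{i-1} + q_{i-2} with p_{-2}=0, p_{-1}=1, q_{-2}=1, q_{-1}=0:
  i=0: a_0=4, p_0 = 4*1 + 0 = 4, q_0 = 4*0 + 1 = 1.
  i=1: a_1=4, p_1 = 4*4 + 1 = 17, q_1 = 4*1 + 0 = 4.
  i=2: a_2=2, p_2 = 2*17 + 4 = 38, q_2 = 2*4 + 1 = 9.
  i=3: a_3=2, p_3 = 2*38 + 17 = 93, q_3 = 2*9 + 4 = 22.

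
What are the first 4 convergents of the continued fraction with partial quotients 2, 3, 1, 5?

Using the convergent recurrence p_i = a_i*p_{i-1} + p_{i-2}, q_i = a_i*q_{i-1} + q_{i-2} with p_{-2}=0, p_{-1}=1, q_{-2}=1, q_{-1}=0:
  i=0: a_0=2, p_0 = 2*1 + 0 = 2, q_0 = 2*0 + 1 = 1.
  i=1: a_1=3, p_1 = 3*2 + 1 = 7, q_1 = 3*1 + 0 = 3.
  i=2: a_2=1, p_2 = 1*7 + 2 = 9, q_2 = 1*3 + 1 = 4.
  i=3: a_3=5, p_3 = 5*9 + 7 = 52, q_3 = 5*4 + 3 = 23.

2/1, 7/3, 9/4, 52/23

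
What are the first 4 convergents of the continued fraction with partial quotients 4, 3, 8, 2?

Using the convergent recurrence p_i = a_i*p_{i-1} + p_{i-2}, q_i = a_i*q_{i-1} + q_{i-2} with p_{-2}=0, p_{-1}=1, q_{-2}=1, q_{-1}=0:
  i=0: a_0=4, p_0 = 4*1 + 0 = 4, q_0 = 4*0 + 1 = 1.
  i=1: a_1=3, p_1 = 3*4 + 1 = 13, q_1 = 3*1 + 0 = 3.
  i=2: a_2=8, p_2 = 8*13 + 4 = 108, q_2 = 8*3 + 1 = 25.
  i=3: a_3=2, p_3 = 2*108 + 13 = 229, q_3 = 2*25 + 3 = 53.

4/1, 13/3, 108/25, 229/53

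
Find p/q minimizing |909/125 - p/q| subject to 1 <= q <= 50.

80/11

Expand x = 909/125 as a continued fraction with the Euclidean algorithm:
  909 = 7*125 + 34, so a_0 = 7.
  125 = 3*34 + 23, so a_1 = 3.
  34 = 1*23 + 11, so a_2 = 1.
  23 = 2*11 + 1, so a_3 = 2.
  11 = 11*1 + 0, so a_4 = 11.
so x = [7; 3, 1, 2, 11].
Convergents (p_i = a_i*p_{i-1} + p_{i-2}, q_i = a_i*q_{i-1} + q_{i-2} with p_{-2}=0, p_{-1}=1, q_{-2}=1, q_{-1}=0), until the denominator exceeds 50:
  i=0: a_0=7, p_0 = 7*1 + 0 = 7, q_0 = 7*0 + 1 = 1.
  i=1: a_1=3, p_1 = 3*7 + 1 = 22, q_1 = 3*1 + 0 = 3.
  i=2: a_2=1, p_2 = 1*22 + 7 = 29, q_2 = 1*3 + 1 = 4.
  i=3: a_3=2, p_3 = 2*29 + 22 = 80, q_3 = 2*4 + 3 = 11.
  i=4: a_4=11, p_4 = 11*80 + 29 = 909, q_4 = 11*11 + 4 = 125.
q_4 = 125 > 50, so the last convergent with denominator <= 50 is p_3/q_3 = 80/11.
The closest fraction with denominator <= 50 is either p_3/q_3 or the intermediate fraction (k*p_3 + p_2)/(k*q_3 + q_2) with the largest k >= 1 whose denominator stays <= 50; these approach x as k grows, and every other convergent or intermediate fraction in range is farther away.
Largest k: floor((50 - q_2)/q_3) = floor((50 - 4)/11) = 4.
That gives (4*80 + 29)/(4*11 + 4) = 349/48.
Compare the errors: |x - 80/11| = |909*11 - 80*125|/(125*11) = 1/1375, and |x - 349/48| = |909*48 - 349*125|/(125*48) = 7/6000.
Cross-multiplying, 1*6000 = 6000 < 9625 = 7*1375, so 1/1375 is smaller: the convergent 80/11 is closer to x than 349/48.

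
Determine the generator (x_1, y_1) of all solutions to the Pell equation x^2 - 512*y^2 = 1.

First expand sqrt(512) as a continued fraction. With x_i = (sqrt(512) + m_i)/d_i and (m_0, d_0) = (0, 1): a_0 = floor(sqrt(512)) = 22, since 22^2 = 484 <= 512 < 529 = 23^2.
Iterate m_{i+1} = d_i*a_i - m_i, d_{i+1} = (512 - m_{i+1}^2)/d_i, a_{i+1} = floor((a_0 + m_{i+1})/d_{i+1}):
  m_1 = 1*22 - 0 = 22, d_1 = (512 - 22^2)/1 = 28/1 = 28, a_1 = floor((22 + 22)/28) = 1.
  m_2 = 28*1 - 22 = 6, d_2 = (512 - 6^2)/28 = 476/28 = 17, a_2 = floor((22 + 6)/17) = 1.
  m_3 = 17*1 - 6 = 11, d_3 = (512 - 11^2)/17 = 391/17 = 23, a_3 = floor((22 + 11)/23) = 1.
  m_4 = 23*1 - 11 = 12, d_4 = (512 - 12^2)/23 = 368/23 = 16, a_4 = floor((22 + 12)/16) = 2.
  m_5 = 16*2 - 12 = 20, d_5 = (512 - 20^2)/16 = 112/16 = 7, a_5 = floor((22 + 20)/7) = 6.
  m_6 = 7*6 - 20 = 22, d_6 = (512 - 22^2)/7 = 28/7 = 4, a_6 = floor((22 + 22)/4) = 11.
  m_7 = 4*11 - 22 = 22, d_7 = (512 - 22^2)/4 = 28/4 = 7, a_7 = floor((22 + 22)/7) = 6.
  m_8 = 7*6 - 22 = 20, d_8 = (512 - 20^2)/7 = 112/7 = 16, a_8 = floor((22 + 20)/16) = 2.
  m_9 = 16*2 - 20 = 12, d_9 = (512 - 12^2)/16 = 368/16 = 23, a_9 = floor((22 + 12)/23) = 1.
  m_10 = 23*1 - 12 = 11, d_10 = (512 - 11^2)/23 = 391/23 = 17, a_10 = floor((22 + 11)/17) = 1.
  m_11 = 17*1 - 11 = 6, d_11 = (512 - 6^2)/17 = 476/17 = 28, a_11 = floor((22 + 6)/28) = 1.
  m_12 = 28*1 - 6 = 22, d_12 = (512 - 22^2)/28 = 28/28 = 1, a_12 = floor((22 + 22)/1) = 44.
  m_13 = 1*44 - 22 = 22, d_13 = (512 - 22^2)/1 = 28/1 = 28: (m_13, d_13) = (m_1, d_1) = (22, 28), so from here the quotients repeat a_1, ..., a_12; the period length is 12.
So sqrt(512) = [22; (1, 1, 1, 2, 6, 11, 6, 2, 1, 1, 1, 44)] with period length k = 12.
k is even, so the fundamental solution of x^2 - 512y^2 = 1 is (p_{k-1}, q_{k-1}) = (p_11, q_11); compute convergents through index 11.
Convergents (p_i = a_i*p_{i-1} + p_{i-2}, q_i = a_i*q_{i-1} + q_{i-2} with p_{-2}=0, p_{-1}=1, q_{-2}=1, q_{-1}=0):
  i=0: a_0=22, p_0 = 22*1 + 0 = 22, q_0 = 22*0 + 1 = 1.
  i=1: a_1=1, p_1 = 1*22 + 1 = 23, q_1 = 1*1 + 0 = 1.
  i=2: a_2=1, p_2 = 1*23 + 22 = 45, q_2 = 1*1 + 1 = 2.
  i=3: a_3=1, p_3 = 1*45 + 23 = 68, q_3 = 1*2 + 1 = 3.
  i=4: a_4=2, p_4 = 2*68 + 45 = 181, q_4 = 2*3 + 2 = 8.
  i=5: a_5=6, p_5 = 6*181 + 68 = 1154, q_5 = 6*8 + 3 = 51.
  i=6: a_6=11, p_6 = 11*1154 + 181 = 12875, q_6 = 11*51 + 8 = 569.
  i=7: a_7=6, p_7 = 6*12875 + 1154 = 78404, q_7 = 6*569 + 51 = 3465.
  i=8: a_8=2, p_8 = 2*78404 + 12875 = 169683, q_8 = 2*3465 + 569 = 7499.
  i=9: a_9=1, p_9 = 1*169683 + 78404 = 248087, q_9 = 1*7499 + 3465 = 10964.
  i=10: a_10=1, p_10 = 1*248087 + 169683 = 417770, q_10 = 1*10964 + 7499 = 18463.
  i=11: a_11=1, p_11 = 1*417770 + 248087 = 665857, q_11 = 1*18463 + 10964 = 29427.
Check: 665857^2 - 512*29427^2 = 443365544449 - 443365544448 = 1, so (x, y) = (665857, 29427) solves the equation, and by the theorem it is the least positive solution.

(x, y) = (665857, 29427)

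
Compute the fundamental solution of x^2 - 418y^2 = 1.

First expand sqrt(418) as a continued fraction. With x_i = (sqrt(418) + m_i)/d_i and (m_0, d_0) = (0, 1): a_0 = floor(sqrt(418)) = 20, since 20^2 = 400 <= 418 < 441 = 21^2.
Iterate m_{i+1} = d_i*a_i - m_i, d_{i+1} = (418 - m_{i+1}^2)/d_i, a_{i+1} = floor((a_0 + m_{i+1})/d_{i+1}):
  m_1 = 1*20 - 0 = 20, d_1 = (418 - 20^2)/1 = 18/1 = 18, a_1 = floor((20 + 20)/18) = 2.
  m_2 = 18*2 - 20 = 16, d_2 = (418 - 16^2)/18 = 162/18 = 9, a_2 = floor((20 + 16)/9) = 4.
  m_3 = 9*4 - 16 = 20, d_3 = (418 - 20^2)/9 = 18/9 = 2, a_3 = floor((20 + 20)/2) = 20.
  m_4 = 2*20 - 20 = 20, d_4 = (418 - 20^2)/2 = 18/2 = 9, a_4 = floor((20 + 20)/9) = 4.
  m_5 = 9*4 - 20 = 16, d_5 = (418 - 16^2)/9 = 162/9 = 18, a_5 = floor((20 + 16)/18) = 2.
  m_6 = 18*2 - 16 = 20, d_6 = (418 - 20^2)/18 = 18/18 = 1, a_6 = floor((20 + 20)/1) = 40.
  m_7 = 1*40 - 20 = 20, d_7 = (418 - 20^2)/1 = 18/1 = 18: (m_7, d_7) = (m_1, d_1) = (20, 18), so from here the quotients repeat a_1, ..., a_6; the period length is 6.
So sqrt(418) = [20; (2, 4, 20, 4, 2, 40)] with period length k = 6.
k is even, so the fundamental solution of x^2 - 418y^2 = 1 is (p_{k-1}, q_{k-1}) = (p_5, q_5); compute convergents through index 5.
Convergents (p_i = a_i*p_{i-1} + p_{i-2}, q_i = a_i*q_{i-1} + q_{i-2} with p_{-2}=0, p_{-1}=1, q_{-2}=1, q_{-1}=0):
  i=0: a_0=20, p_0 = 20*1 + 0 = 20, q_0 = 20*0 + 1 = 1.
  i=1: a_1=2, p_1 = 2*20 + 1 = 41, q_1 = 2*1 + 0 = 2.
  i=2: a_2=4, p_2 = 4*41 + 20 = 184, q_2 = 4*2 + 1 = 9.
  i=3: a_3=20, p_3 = 20*184 + 41 = 3721, q_3 = 20*9 + 2 = 182.
  i=4: a_4=4, p_4 = 4*3721 + 184 = 15068, q_4 = 4*182 + 9 = 737.
  i=5: a_5=2, p_5 = 2*15068 + 3721 = 33857, q_5 = 2*737 + 182 = 1656.
Check: 33857^2 - 418*1656^2 = 1146296449 - 1146296448 = 1, so (x, y) = (33857, 1656) solves the equation, and by the theorem it is the least positive solution.

(x, y) = (33857, 1656)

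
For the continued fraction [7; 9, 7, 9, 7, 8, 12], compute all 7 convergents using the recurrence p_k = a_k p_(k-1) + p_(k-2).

Using the convergent recurrence p_i = a_i*p_{i-1} + p_{i-2}, q_i = a_i*q_{i-1} + q_{i-2} with p_{-2}=0, p_{-1}=1, q_{-2}=1, q_{-1}=0:
  i=0: a_0=7, p_0 = 7*1 + 0 = 7, q_0 = 7*0 + 1 = 1.
  i=1: a_1=9, p_1 = 9*7 + 1 = 64, q_1 = 9*1 + 0 = 9.
  i=2: a_2=7, p_2 = 7*64 + 7 = 455, q_2 = 7*9 + 1 = 64.
  i=3: a_3=9, p_3 = 9*455 + 64 = 4159, q_3 = 9*64 + 9 = 585.
  i=4: a_4=7, p_4 = 7*4159 + 455 = 29568, q_4 = 7*585 + 64 = 4159.
  i=5: a_5=8, p_5 = 8*29568 + 4159 = 240703, q_5 = 8*4159 + 585 = 33857.
  i=6: a_6=12, p_6 = 12*240703 + 29568 = 2918004, q_6 = 12*33857 + 4159 = 410443.

7/1, 64/9, 455/64, 4159/585, 29568/4159, 240703/33857, 2918004/410443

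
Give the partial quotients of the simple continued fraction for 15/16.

[0; 1, 15]

Run the Euclidean algorithm on 15 and 16; the successive quotients are the partial quotients a_0, a_1, ... (each step inverts the fractional part left over by the previous one):
  15 = 0*16 + 15, so a_0 = 0.
  16 = 1*15 + 1, so a_1 = 1.
  15 = 15*1 + 0, so a_2 = 15.
The remainder reaches 0 after 3 divisions, so the expansion has 3 partial quotients, read off in order.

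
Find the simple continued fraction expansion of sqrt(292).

[17; (11, 2, 1, 3, 8, 3, 1, 2, 11, 34)]

Write x_i = (sqrt(292) + m_i)/d_i with (m_0, d_0) = (0, 1). a_0 = floor(sqrt(292)) = 17, since 17^2 = 289 <= 292 < 324 = 18^2.
Iterate m_{i+1} = d_i*a_i - m_i, d_{i+1} = (292 - m_{i+1}^2)/d_i, a_{i+1} = floor((a_0 + m_{i+1})/d_{i+1}):
  m_1 = 1*17 - 0 = 17, d_1 = (292 - 17^2)/1 = 3/1 = 3, a_1 = floor((17 + 17)/3) = 11.
  m_2 = 3*11 - 17 = 16, d_2 = (292 - 16^2)/3 = 36/3 = 12, a_2 = floor((17 + 16)/12) = 2.
  m_3 = 12*2 - 16 = 8, d_3 = (292 - 8^2)/12 = 228/12 = 19, a_3 = floor((17 + 8)/19) = 1.
  m_4 = 19*1 - 8 = 11, d_4 = (292 - 11^2)/19 = 171/19 = 9, a_4 = floor((17 + 11)/9) = 3.
  m_5 = 9*3 - 11 = 16, d_5 = (292 - 16^2)/9 = 36/9 = 4, a_5 = floor((17 + 16)/4) = 8.
  m_6 = 4*8 - 16 = 16, d_6 = (292 - 16^2)/4 = 36/4 = 9, a_6 = floor((17 + 16)/9) = 3.
  m_7 = 9*3 - 16 = 11, d_7 = (292 - 11^2)/9 = 171/9 = 19, a_7 = floor((17 + 11)/19) = 1.
  m_8 = 19*1 - 11 = 8, d_8 = (292 - 8^2)/19 = 228/19 = 12, a_8 = floor((17 + 8)/12) = 2.
  m_9 = 12*2 - 8 = 16, d_9 = (292 - 16^2)/12 = 36/12 = 3, a_9 = floor((17 + 16)/3) = 11.
  m_10 = 3*11 - 16 = 17, d_10 = (292 - 17^2)/3 = 3/3 = 1, a_10 = floor((17 + 17)/1) = 34.
  m_11 = 1*34 - 17 = 17, d_11 = (292 - 17^2)/1 = 3/1 = 3: (m_11, d_11) = (m_1, d_1) = (17, 3), so from here the quotients repeat a_1, ..., a_10; the period length is 10.
Hence the expansion of sqrt(292) is a_0 = 17 followed by the repeating block 11, 2, 1, 3, 8, 3, 1, 2, 11, 34 (period 10).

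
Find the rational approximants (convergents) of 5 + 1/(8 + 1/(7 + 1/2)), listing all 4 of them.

5/1, 41/8, 292/57, 625/122

Using the convergent recurrence p_i = a_i*p_{i-1} + p_{i-2}, q_i = a_i*q_{i-1} + q_{i-2} with p_{-2}=0, p_{-1}=1, q_{-2}=1, q_{-1}=0:
  i=0: a_0=5, p_0 = 5*1 + 0 = 5, q_0 = 5*0 + 1 = 1.
  i=1: a_1=8, p_1 = 8*5 + 1 = 41, q_1 = 8*1 + 0 = 8.
  i=2: a_2=7, p_2 = 7*41 + 5 = 292, q_2 = 7*8 + 1 = 57.
  i=3: a_3=2, p_3 = 2*292 + 41 = 625, q_3 = 2*57 + 8 = 122.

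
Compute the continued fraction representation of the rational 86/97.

Run the Euclidean algorithm on 86 and 97; the successive quotients are the partial quotients a_0, a_1, ... (each step inverts the fractional part left over by the previous one):
  86 = 0*97 + 86, so a_0 = 0.
  97 = 1*86 + 11, so a_1 = 1.
  86 = 7*11 + 9, so a_2 = 7.
  11 = 1*9 + 2, so a_3 = 1.
  9 = 4*2 + 1, so a_4 = 4.
  2 = 2*1 + 0, so a_5 = 2.
The remainder reaches 0 after 6 divisions, so the expansion has 6 partial quotients, read off in order.

[0; 1, 7, 1, 4, 2]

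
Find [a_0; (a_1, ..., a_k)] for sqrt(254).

Write x_i = (sqrt(254) + m_i)/d_i with (m_0, d_0) = (0, 1). a_0 = floor(sqrt(254)) = 15, since 15^2 = 225 <= 254 < 256 = 16^2.
Iterate m_{i+1} = d_i*a_i - m_i, d_{i+1} = (254 - m_{i+1}^2)/d_i, a_{i+1} = floor((a_0 + m_{i+1})/d_{i+1}):
  m_1 = 1*15 - 0 = 15, d_1 = (254 - 15^2)/1 = 29/1 = 29, a_1 = floor((15 + 15)/29) = 1.
  m_2 = 29*1 - 15 = 14, d_2 = (254 - 14^2)/29 = 58/29 = 2, a_2 = floor((15 + 14)/2) = 14.
  m_3 = 2*14 - 14 = 14, d_3 = (254 - 14^2)/2 = 58/2 = 29, a_3 = floor((15 + 14)/29) = 1.
  m_4 = 29*1 - 14 = 15, d_4 = (254 - 15^2)/29 = 29/29 = 1, a_4 = floor((15 + 15)/1) = 30.
  m_5 = 1*30 - 15 = 15, d_5 = (254 - 15^2)/1 = 29/1 = 29: (m_5, d_5) = (m_1, d_1) = (15, 29), so from here the quotients repeat a_1, ..., a_4; the period length is 4.
Hence the expansion of sqrt(254) is a_0 = 15 followed by the repeating block 1, 14, 1, 30 (period 4).

[15; (1, 14, 1, 30)]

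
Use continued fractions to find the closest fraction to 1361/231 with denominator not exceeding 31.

Expand x = 1361/231 as a continued fraction with the Euclidean algorithm:
  1361 = 5*231 + 206, so a_0 = 5.
  231 = 1*206 + 25, so a_1 = 1.
  206 = 8*25 + 6, so a_2 = 8.
  25 = 4*6 + 1, so a_3 = 4.
  6 = 6*1 + 0, so a_4 = 6.
so x = [5; 1, 8, 4, 6].
Convergents (p_i = a_i*p_{i-1} + p_{i-2}, q_i = a_i*q_{i-1} + q_{i-2} with p_{-2}=0, p_{-1}=1, q_{-2}=1, q_{-1}=0), until the denominator exceeds 31:
  i=0: a_0=5, p_0 = 5*1 + 0 = 5, q_0 = 5*0 + 1 = 1.
  i=1: a_1=1, p_1 = 1*5 + 1 = 6, q_1 = 1*1 + 0 = 1.
  i=2: a_2=8, p_2 = 8*6 + 5 = 53, q_2 = 8*1 + 1 = 9.
  i=3: a_3=4, p_3 = 4*53 + 6 = 218, q_3 = 4*9 + 1 = 37.
q_3 = 37 > 31, so the last convergent with denominator <= 31 is p_2/q_2 = 53/9.
The closest fraction with denominator <= 31 is either p_2/q_2 or the intermediate fraction (k*p_2 + p_1)/(k*q_2 + q_1) with the largest k >= 1 whose denominator stays <= 31; these approach x as k grows, and every other convergent or intermediate fraction in range is farther away.
Largest k: floor((31 - q_1)/q_2) = floor((31 - 1)/9) = 3.
That gives (3*53 + 6)/(3*9 + 1) = 165/28.
Compare the errors: |x - 53/9| = |1361*9 - 53*231|/(231*9) = 6/2079, and |x - 165/28| = |1361*28 - 165*231|/(231*28) = 7/6468.
Cross-multiplying, 7*2079 = 14553 < 38808 = 6*6468, so 7/6468 is smaller: the intermediate fraction 165/28 is closer to x than 53/9.

165/28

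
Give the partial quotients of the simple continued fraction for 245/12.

[20; 2, 2, 2]

Run the Euclidean algorithm on 245 and 12; the successive quotients are the partial quotients a_0, a_1, ... (each step inverts the fractional part left over by the previous one):
  245 = 20*12 + 5, so a_0 = 20.
  12 = 2*5 + 2, so a_1 = 2.
  5 = 2*2 + 1, so a_2 = 2.
  2 = 2*1 + 0, so a_3 = 2.
The remainder reaches 0 after 4 divisions, so the expansion has 4 partial quotients, read off in order.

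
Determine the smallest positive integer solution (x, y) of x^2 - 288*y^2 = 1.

(x, y) = (17, 1)

First expand sqrt(288) as a continued fraction. With x_i = (sqrt(288) + m_i)/d_i and (m_0, d_0) = (0, 1): a_0 = floor(sqrt(288)) = 16, since 16^2 = 256 <= 288 < 289 = 17^2.
Iterate m_{i+1} = d_i*a_i - m_i, d_{i+1} = (288 - m_{i+1}^2)/d_i, a_{i+1} = floor((a_0 + m_{i+1})/d_{i+1}):
  m_1 = 1*16 - 0 = 16, d_1 = (288 - 16^2)/1 = 32/1 = 32, a_1 = floor((16 + 16)/32) = 1.
  m_2 = 32*1 - 16 = 16, d_2 = (288 - 16^2)/32 = 32/32 = 1, a_2 = floor((16 + 16)/1) = 32.
  m_3 = 1*32 - 16 = 16, d_3 = (288 - 16^2)/1 = 32/1 = 32: (m_3, d_3) = (m_1, d_1) = (16, 32), so from here the quotients repeat a_1, a_2; the period length is 2.
So sqrt(288) = [16; (1, 32)] with period length k = 2.
k is even, so the fundamental solution of x^2 - 288y^2 = 1 is (p_{k-1}, q_{k-1}) = (p_1, q_1); compute convergents through index 1.
Convergents (p_i = a_i*p_{i-1} + p_{i-2}, q_i = a_i*q_{i-1} + q_{i-2} with p_{-2}=0, p_{-1}=1, q_{-2}=1, q_{-1}=0):
  i=0: a_0=16, p_0 = 16*1 + 0 = 16, q_0 = 16*0 + 1 = 1.
  i=1: a_1=1, p_1 = 1*16 + 1 = 17, q_1 = 1*1 + 0 = 1.
Check: 17^2 - 288*1^2 = 289 - 288 = 1, so (x, y) = (17, 1) solves the equation, and by the theorem it is the least positive solution.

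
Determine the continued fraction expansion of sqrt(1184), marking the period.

[34; (2, 2, 3, 1, 9, 17, 9, 1, 3, 2, 2, 68)]

Write x_i = (sqrt(1184) + m_i)/d_i with (m_0, d_0) = (0, 1). a_0 = floor(sqrt(1184)) = 34, since 34^2 = 1156 <= 1184 < 1225 = 35^2.
Iterate m_{i+1} = d_i*a_i - m_i, d_{i+1} = (1184 - m_{i+1}^2)/d_i, a_{i+1} = floor((a_0 + m_{i+1})/d_{i+1}):
  m_1 = 1*34 - 0 = 34, d_1 = (1184 - 34^2)/1 = 28/1 = 28, a_1 = floor((34 + 34)/28) = 2.
  m_2 = 28*2 - 34 = 22, d_2 = (1184 - 22^2)/28 = 700/28 = 25, a_2 = floor((34 + 22)/25) = 2.
  m_3 = 25*2 - 22 = 28, d_3 = (1184 - 28^2)/25 = 400/25 = 16, a_3 = floor((34 + 28)/16) = 3.
  m_4 = 16*3 - 28 = 20, d_4 = (1184 - 20^2)/16 = 784/16 = 49, a_4 = floor((34 + 20)/49) = 1.
  m_5 = 49*1 - 20 = 29, d_5 = (1184 - 29^2)/49 = 343/49 = 7, a_5 = floor((34 + 29)/7) = 9.
  m_6 = 7*9 - 29 = 34, d_6 = (1184 - 34^2)/7 = 28/7 = 4, a_6 = floor((34 + 34)/4) = 17.
  m_7 = 4*17 - 34 = 34, d_7 = (1184 - 34^2)/4 = 28/4 = 7, a_7 = floor((34 + 34)/7) = 9.
  m_8 = 7*9 - 34 = 29, d_8 = (1184 - 29^2)/7 = 343/7 = 49, a_8 = floor((34 + 29)/49) = 1.
  m_9 = 49*1 - 29 = 20, d_9 = (1184 - 20^2)/49 = 784/49 = 16, a_9 = floor((34 + 20)/16) = 3.
  m_10 = 16*3 - 20 = 28, d_10 = (1184 - 28^2)/16 = 400/16 = 25, a_10 = floor((34 + 28)/25) = 2.
  m_11 = 25*2 - 28 = 22, d_11 = (1184 - 22^2)/25 = 700/25 = 28, a_11 = floor((34 + 22)/28) = 2.
  m_12 = 28*2 - 22 = 34, d_12 = (1184 - 34^2)/28 = 28/28 = 1, a_12 = floor((34 + 34)/1) = 68.
  m_13 = 1*68 - 34 = 34, d_13 = (1184 - 34^2)/1 = 28/1 = 28: (m_13, d_13) = (m_1, d_1) = (34, 28), so from here the quotients repeat a_1, ..., a_12; the period length is 12.
Hence the expansion of sqrt(1184) is a_0 = 34 followed by the repeating block 2, 2, 3, 1, 9, 17, 9, 1, 3, 2, 2, 68 (period 12).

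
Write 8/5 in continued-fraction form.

Run the Euclidean algorithm on 8 and 5; the successive quotients are the partial quotients a_0, a_1, ... (each step inverts the fractional part left over by the previous one):
  8 = 1*5 + 3, so a_0 = 1.
  5 = 1*3 + 2, so a_1 = 1.
  3 = 1*2 + 1, so a_2 = 1.
  2 = 2*1 + 0, so a_3 = 2.
The remainder reaches 0 after 4 divisions, so the expansion has 4 partial quotients, read off in order.

[1; 1, 1, 2]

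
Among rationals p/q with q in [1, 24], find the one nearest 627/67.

131/14

Expand x = 627/67 as a continued fraction with the Euclidean algorithm:
  627 = 9*67 + 24, so a_0 = 9.
  67 = 2*24 + 19, so a_1 = 2.
  24 = 1*19 + 5, so a_2 = 1.
  19 = 3*5 + 4, so a_3 = 3.
  5 = 1*4 + 1, so a_4 = 1.
  4 = 4*1 + 0, so a_5 = 4.
so x = [9; 2, 1, 3, 1, 4].
Convergents (p_i = a_i*p_{i-1} + p_{i-2}, q_i = a_i*q_{i-1} + q_{i-2} with p_{-2}=0, p_{-1}=1, q_{-2}=1, q_{-1}=0), until the denominator exceeds 24:
  i=0: a_0=9, p_0 = 9*1 + 0 = 9, q_0 = 9*0 + 1 = 1.
  i=1: a_1=2, p_1 = 2*9 + 1 = 19, q_1 = 2*1 + 0 = 2.
  i=2: a_2=1, p_2 = 1*19 + 9 = 28, q_2 = 1*2 + 1 = 3.
  i=3: a_3=3, p_3 = 3*28 + 19 = 103, q_3 = 3*3 + 2 = 11.
  i=4: a_4=1, p_4 = 1*103 + 28 = 131, q_4 = 1*11 + 3 = 14.
  i=5: a_5=4, p_5 = 4*131 + 103 = 627, q_5 = 4*14 + 11 = 67.
q_5 = 67 > 24, so the last convergent with denominator <= 24 is p_4/q_4 = 131/14.
The closest fraction with denominator <= 24 is either p_4/q_4 or the intermediate fraction (k*p_4 + p_3)/(k*q_4 + q_3) with the largest k >= 1 whose denominator stays <= 24; these approach x as k grows, and every other convergent or intermediate fraction in range is farther away.
Largest k: floor((24 - q_3)/q_4) = floor((24 - 11)/14) = 0.
Since k = 0, no intermediate fraction beyond p_4/q_4 has denominator <= 24, so the convergent 131/14 is the closest (its error is |627*14 - 131*67|/(67*14) = 1/938).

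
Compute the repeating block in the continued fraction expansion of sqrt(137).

[11; (1, 2, 2, 1, 1, 2, 2, 1, 22)]

Write x_i = (sqrt(137) + m_i)/d_i with (m_0, d_0) = (0, 1). a_0 = floor(sqrt(137)) = 11, since 11^2 = 121 <= 137 < 144 = 12^2.
Iterate m_{i+1} = d_i*a_i - m_i, d_{i+1} = (137 - m_{i+1}^2)/d_i, a_{i+1} = floor((a_0 + m_{i+1})/d_{i+1}):
  m_1 = 1*11 - 0 = 11, d_1 = (137 - 11^2)/1 = 16/1 = 16, a_1 = floor((11 + 11)/16) = 1.
  m_2 = 16*1 - 11 = 5, d_2 = (137 - 5^2)/16 = 112/16 = 7, a_2 = floor((11 + 5)/7) = 2.
  m_3 = 7*2 - 5 = 9, d_3 = (137 - 9^2)/7 = 56/7 = 8, a_3 = floor((11 + 9)/8) = 2.
  m_4 = 8*2 - 9 = 7, d_4 = (137 - 7^2)/8 = 88/8 = 11, a_4 = floor((11 + 7)/11) = 1.
  m_5 = 11*1 - 7 = 4, d_5 = (137 - 4^2)/11 = 121/11 = 11, a_5 = floor((11 + 4)/11) = 1.
  m_6 = 11*1 - 4 = 7, d_6 = (137 - 7^2)/11 = 88/11 = 8, a_6 = floor((11 + 7)/8) = 2.
  m_7 = 8*2 - 7 = 9, d_7 = (137 - 9^2)/8 = 56/8 = 7, a_7 = floor((11 + 9)/7) = 2.
  m_8 = 7*2 - 9 = 5, d_8 = (137 - 5^2)/7 = 112/7 = 16, a_8 = floor((11 + 5)/16) = 1.
  m_9 = 16*1 - 5 = 11, d_9 = (137 - 11^2)/16 = 16/16 = 1, a_9 = floor((11 + 11)/1) = 22.
  m_10 = 1*22 - 11 = 11, d_10 = (137 - 11^2)/1 = 16/1 = 16: (m_10, d_10) = (m_1, d_1) = (11, 16), so from here the quotients repeat a_1, ..., a_9; the period length is 9.
Hence the expansion of sqrt(137) is a_0 = 11 followed by the repeating block 1, 2, 2, 1, 1, 2, 2, 1, 22 (period 9).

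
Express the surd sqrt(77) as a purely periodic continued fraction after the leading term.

Write x_i = (sqrt(77) + m_i)/d_i with (m_0, d_0) = (0, 1). a_0 = floor(sqrt(77)) = 8, since 8^2 = 64 <= 77 < 81 = 9^2.
Iterate m_{i+1} = d_i*a_i - m_i, d_{i+1} = (77 - m_{i+1}^2)/d_i, a_{i+1} = floor((a_0 + m_{i+1})/d_{i+1}):
  m_1 = 1*8 - 0 = 8, d_1 = (77 - 8^2)/1 = 13/1 = 13, a_1 = floor((8 + 8)/13) = 1.
  m_2 = 13*1 - 8 = 5, d_2 = (77 - 5^2)/13 = 52/13 = 4, a_2 = floor((8 + 5)/4) = 3.
  m_3 = 4*3 - 5 = 7, d_3 = (77 - 7^2)/4 = 28/4 = 7, a_3 = floor((8 + 7)/7) = 2.
  m_4 = 7*2 - 7 = 7, d_4 = (77 - 7^2)/7 = 28/7 = 4, a_4 = floor((8 + 7)/4) = 3.
  m_5 = 4*3 - 7 = 5, d_5 = (77 - 5^2)/4 = 52/4 = 13, a_5 = floor((8 + 5)/13) = 1.
  m_6 = 13*1 - 5 = 8, d_6 = (77 - 8^2)/13 = 13/13 = 1, a_6 = floor((8 + 8)/1) = 16.
  m_7 = 1*16 - 8 = 8, d_7 = (77 - 8^2)/1 = 13/1 = 13: (m_7, d_7) = (m_1, d_1) = (8, 13), so from here the quotients repeat a_1, ..., a_6; the period length is 6.
Hence the expansion of sqrt(77) is a_0 = 8 followed by the repeating block 1, 3, 2, 3, 1, 16 (period 6).

[8; (1, 3, 2, 3, 1, 16)]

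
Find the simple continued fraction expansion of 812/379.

Run the Euclidean algorithm on 812 and 379; the successive quotients are the partial quotients a_0, a_1, ... (each step inverts the fractional part left over by the previous one):
  812 = 2*379 + 54, so a_0 = 2.
  379 = 7*54 + 1, so a_1 = 7.
  54 = 54*1 + 0, so a_2 = 54.
The remainder reaches 0 after 3 divisions, so the expansion has 3 partial quotients, read off in order.

[2; 7, 54]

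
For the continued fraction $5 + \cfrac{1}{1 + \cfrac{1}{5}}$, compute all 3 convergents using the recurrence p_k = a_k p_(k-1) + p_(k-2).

5/1, 6/1, 35/6

Using the convergent recurrence p_i = a_i*p_{i-1} + p_{i-2}, q_i = a_i*q_{i-1} + q_{i-2} with p_{-2}=0, p_{-1}=1, q_{-2}=1, q_{-1}=0:
  i=0: a_0=5, p_0 = 5*1 + 0 = 5, q_0 = 5*0 + 1 = 1.
  i=1: a_1=1, p_1 = 1*5 + 1 = 6, q_1 = 1*1 + 0 = 1.
  i=2: a_2=5, p_2 = 5*6 + 5 = 35, q_2 = 5*1 + 1 = 6.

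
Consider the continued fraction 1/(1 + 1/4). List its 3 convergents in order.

Using the convergent recurrence p_i = a_i*p_{i-1} + p_{i-2}, q_i = a_i*q_{i-1} + q_{i-2} with p_{-2}=0, p_{-1}=1, q_{-2}=1, q_{-1}=0:
  i=0: a_0=0, p_0 = 0*1 + 0 = 0, q_0 = 0*0 + 1 = 1.
  i=1: a_1=1, p_1 = 1*0 + 1 = 1, q_1 = 1*1 + 0 = 1.
  i=2: a_2=4, p_2 = 4*1 + 0 = 4, q_2 = 4*1 + 1 = 5.

0/1, 1/1, 4/5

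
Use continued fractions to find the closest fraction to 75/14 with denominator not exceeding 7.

Expand x = 75/14 as a continued fraction with the Euclidean algorithm:
  75 = 5*14 + 5, so a_0 = 5.
  14 = 2*5 + 4, so a_1 = 2.
  5 = 1*4 + 1, so a_2 = 1.
  4 = 4*1 + 0, so a_3 = 4.
so x = [5; 2, 1, 4].
Convergents (p_i = a_i*p_{i-1} + p_{i-2}, q_i = a_i*q_{i-1} + q_{i-2} with p_{-2}=0, p_{-1}=1, q_{-2}=1, q_{-1}=0), until the denominator exceeds 7:
  i=0: a_0=5, p_0 = 5*1 + 0 = 5, q_0 = 5*0 + 1 = 1.
  i=1: a_1=2, p_1 = 2*5 + 1 = 11, q_1 = 2*1 + 0 = 2.
  i=2: a_2=1, p_2 = 1*11 + 5 = 16, q_2 = 1*2 + 1 = 3.
  i=3: a_3=4, p_3 = 4*16 + 11 = 75, q_3 = 4*3 + 2 = 14.
q_3 = 14 > 7, so the last convergent with denominator <= 7 is p_2/q_2 = 16/3.
The closest fraction with denominator <= 7 is either p_2/q_2 or the intermediate fraction (k*p_2 + p_1)/(k*q_2 + q_1) with the largest k >= 1 whose denominator stays <= 7; these approach x as k grows, and every other convergent or intermediate fraction in range is farther away.
Largest k: floor((7 - q_1)/q_2) = floor((7 - 2)/3) = 1.
That gives (1*16 + 11)/(1*3 + 2) = 27/5.
Compare the errors: |x - 16/3| = |75*3 - 16*14|/(14*3) = 1/42, and |x - 27/5| = |75*5 - 27*14|/(14*5) = 3/70.
Cross-multiplying, 1*70 = 70 < 126 = 3*42, so 1/42 is smaller: the convergent 16/3 is closer to x than 27/5.

16/3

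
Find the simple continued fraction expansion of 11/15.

Run the Euclidean algorithm on 11 and 15; the successive quotients are the partial quotients a_0, a_1, ... (each step inverts the fractional part left over by the previous one):
  11 = 0*15 + 11, so a_0 = 0.
  15 = 1*11 + 4, so a_1 = 1.
  11 = 2*4 + 3, so a_2 = 2.
  4 = 1*3 + 1, so a_3 = 1.
  3 = 3*1 + 0, so a_4 = 3.
The remainder reaches 0 after 5 divisions, so the expansion has 5 partial quotients, read off in order.

[0; 1, 2, 1, 3]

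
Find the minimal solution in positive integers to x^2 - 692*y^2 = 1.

(x, y) = (2499849, 95030)

First expand sqrt(692) as a continued fraction. With x_i = (sqrt(692) + m_i)/d_i and (m_0, d_0) = (0, 1): a_0 = floor(sqrt(692)) = 26, since 26^2 = 676 <= 692 < 729 = 27^2.
Iterate m_{i+1} = d_i*a_i - m_i, d_{i+1} = (692 - m_{i+1}^2)/d_i, a_{i+1} = floor((a_0 + m_{i+1})/d_{i+1}):
  m_1 = 1*26 - 0 = 26, d_1 = (692 - 26^2)/1 = 16/1 = 16, a_1 = floor((26 + 26)/16) = 3.
  m_2 = 16*3 - 26 = 22, d_2 = (692 - 22^2)/16 = 208/16 = 13, a_2 = floor((26 + 22)/13) = 3.
  m_3 = 13*3 - 22 = 17, d_3 = (692 - 17^2)/13 = 403/13 = 31, a_3 = floor((26 + 17)/31) = 1.
  m_4 = 31*1 - 17 = 14, d_4 = (692 - 14^2)/31 = 496/31 = 16, a_4 = floor((26 + 14)/16) = 2.
  m_5 = 16*2 - 14 = 18, d_5 = (692 - 18^2)/16 = 368/16 = 23, a_5 = floor((26 + 18)/23) = 1.
  m_6 = 23*1 - 18 = 5, d_6 = (692 - 5^2)/23 = 667/23 = 29, a_6 = floor((26 + 5)/29) = 1.
  m_7 = 29*1 - 5 = 24, d_7 = (692 - 24^2)/29 = 116/29 = 4, a_7 = floor((26 + 24)/4) = 12.
  m_8 = 4*12 - 24 = 24, d_8 = (692 - 24^2)/4 = 116/4 = 29, a_8 = floor((26 + 24)/29) = 1.
  m_9 = 29*1 - 24 = 5, d_9 = (692 - 5^2)/29 = 667/29 = 23, a_9 = floor((26 + 5)/23) = 1.
  m_10 = 23*1 - 5 = 18, d_10 = (692 - 18^2)/23 = 368/23 = 16, a_10 = floor((26 + 18)/16) = 2.
  m_11 = 16*2 - 18 = 14, d_11 = (692 - 14^2)/16 = 496/16 = 31, a_11 = floor((26 + 14)/31) = 1.
  m_12 = 31*1 - 14 = 17, d_12 = (692 - 17^2)/31 = 403/31 = 13, a_12 = floor((26 + 17)/13) = 3.
  m_13 = 13*3 - 17 = 22, d_13 = (692 - 22^2)/13 = 208/13 = 16, a_13 = floor((26 + 22)/16) = 3.
  m_14 = 16*3 - 22 = 26, d_14 = (692 - 26^2)/16 = 16/16 = 1, a_14 = floor((26 + 26)/1) = 52.
  m_15 = 1*52 - 26 = 26, d_15 = (692 - 26^2)/1 = 16/1 = 16: (m_15, d_15) = (m_1, d_1) = (26, 16), so from here the quotients repeat a_1, ..., a_14; the period length is 14.
So sqrt(692) = [26; (3, 3, 1, 2, 1, 1, 12, 1, 1, 2, 1, 3, 3, 52)] with period length k = 14.
k is even, so the fundamental solution of x^2 - 692y^2 = 1 is (p_{k-1}, q_{k-1}) = (p_13, q_13); compute convergents through index 13.
Convergents (p_i = a_i*p_{i-1} + p_{i-2}, q_i = a_i*q_{i-1} + q_{i-2} with p_{-2}=0, p_{-1}=1, q_{-2}=1, q_{-1}=0):
  i=0: a_0=26, p_0 = 26*1 + 0 = 26, q_0 = 26*0 + 1 = 1.
  i=1: a_1=3, p_1 = 3*26 + 1 = 79, q_1 = 3*1 + 0 = 3.
  i=2: a_2=3, p_2 = 3*79 + 26 = 263, q_2 = 3*3 + 1 = 10.
  i=3: a_3=1, p_3 = 1*263 + 79 = 342, q_3 = 1*10 + 3 = 13.
  i=4: a_4=2, p_4 = 2*342 + 263 = 947, q_4 = 2*13 + 10 = 36.
  i=5: a_5=1, p_5 = 1*947 + 342 = 1289, q_5 = 1*36 + 13 = 49.
  i=6: a_6=1, p_6 = 1*1289 + 947 = 2236, q_6 = 1*49 + 36 = 85.
  i=7: a_7=12, p_7 = 12*2236 + 1289 = 28121, q_7 = 12*85 + 49 = 1069.
  i=8: a_8=1, p_8 = 1*28121 + 2236 = 30357, q_8 = 1*1069 + 85 = 1154.
  i=9: a_9=1, p_9 = 1*30357 + 28121 = 58478, q_9 = 1*1154 + 1069 = 2223.
  i=10: a_10=2, p_10 = 2*58478 + 30357 = 147313, q_10 = 2*2223 + 1154 = 5600.
  i=11: a_11=1, p_11 = 1*147313 + 58478 = 205791, q_11 = 1*5600 + 2223 = 7823.
  i=12: a_12=3, p_12 = 3*205791 + 147313 = 764686, q_12 = 3*7823 + 5600 = 29069.
  i=13: a_13=3, p_13 = 3*764686 + 205791 = 2499849, q_13 = 3*29069 + 7823 = 95030.
Check: 2499849^2 - 692*95030^2 = 6249245022801 - 6249245022800 = 1, so (x, y) = (2499849, 95030) solves the equation, and by the theorem it is the least positive solution.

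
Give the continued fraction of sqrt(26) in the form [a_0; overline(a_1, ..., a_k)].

Write x_i = (sqrt(26) + m_i)/d_i with (m_0, d_0) = (0, 1). a_0 = floor(sqrt(26)) = 5, since 5^2 = 25 <= 26 < 36 = 6^2.
Iterate m_{i+1} = d_i*a_i - m_i, d_{i+1} = (26 - m_{i+1}^2)/d_i, a_{i+1} = floor((a_0 + m_{i+1})/d_{i+1}):
  m_1 = 1*5 - 0 = 5, d_1 = (26 - 5^2)/1 = 1/1 = 1, a_1 = floor((5 + 5)/1) = 10.
  m_2 = 1*10 - 5 = 5, d_2 = (26 - 5^2)/1 = 1/1 = 1: (m_2, d_2) = (m_1, d_1) = (5, 1), so from here the quotient a_1 repeats; the period length is 1.
Hence the expansion of sqrt(26) is a_0 = 5 followed by the repeating block 10 (period 1).

[5; overline(10)]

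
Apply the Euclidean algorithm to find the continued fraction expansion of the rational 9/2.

Run the Euclidean algorithm on 9 and 2; the successive quotients are the partial quotients a_0, a_1, ... (each step inverts the fractional part left over by the previous one):
  9 = 4*2 + 1, so a_0 = 4.
  2 = 2*1 + 0, so a_1 = 2.
The remainder reaches 0 after 2 divisions, so the expansion has 2 partial quotients, read off in order.

[4; 2]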